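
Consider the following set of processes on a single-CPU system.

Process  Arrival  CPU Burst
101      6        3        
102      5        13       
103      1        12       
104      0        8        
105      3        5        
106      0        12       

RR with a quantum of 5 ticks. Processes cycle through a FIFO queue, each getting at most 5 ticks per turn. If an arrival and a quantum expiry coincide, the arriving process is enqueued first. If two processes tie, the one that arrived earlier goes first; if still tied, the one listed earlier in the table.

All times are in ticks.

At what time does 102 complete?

53

Gantt: | 104 0-5 | 106 5-10 | 103 10-15 | 105 15-20 | 102 20-25 | 104 25-28 | 101 28-31 | 106 31-36 | 103 36-41 | 102 41-46 | 106 46-48 | 103 48-50 | 102 50-53 |
Completion: 101=31  102=53  103=50  104=28  105=20  106=48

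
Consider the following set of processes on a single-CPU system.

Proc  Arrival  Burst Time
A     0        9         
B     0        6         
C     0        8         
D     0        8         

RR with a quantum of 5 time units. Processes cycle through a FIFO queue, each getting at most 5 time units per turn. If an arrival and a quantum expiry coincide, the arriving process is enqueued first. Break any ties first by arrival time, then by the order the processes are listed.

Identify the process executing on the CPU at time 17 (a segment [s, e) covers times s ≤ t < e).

D

Timeline: | A 0-5 | B 5-10 | C 10-15 | D 15-20 | A 20-24 | B 24-25 | C 25-28 | D 28-31 |
Completion: A=24  B=25  C=28  D=31
Turnaround (C−A): A=24  B=25  C=28  D=31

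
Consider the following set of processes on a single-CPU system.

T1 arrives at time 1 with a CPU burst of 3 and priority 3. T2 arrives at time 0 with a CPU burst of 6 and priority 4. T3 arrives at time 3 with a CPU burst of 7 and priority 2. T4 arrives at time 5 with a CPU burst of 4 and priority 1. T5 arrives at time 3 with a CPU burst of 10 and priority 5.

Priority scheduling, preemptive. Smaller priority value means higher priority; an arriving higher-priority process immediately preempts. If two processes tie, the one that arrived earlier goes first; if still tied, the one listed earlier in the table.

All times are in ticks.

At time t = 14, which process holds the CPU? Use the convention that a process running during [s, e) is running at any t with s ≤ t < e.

Schedule: | T2 0-1 | T1 1-3 | T3 3-5 | T4 5-9 | T3 9-14 | T1 14-15 | T2 15-20 | T5 20-30 |
Completion: T1=15  T2=20  T3=14  T4=9  T5=30
Turnaround (C−A): T1=14  T2=20  T3=11  T4=4  T5=27

T1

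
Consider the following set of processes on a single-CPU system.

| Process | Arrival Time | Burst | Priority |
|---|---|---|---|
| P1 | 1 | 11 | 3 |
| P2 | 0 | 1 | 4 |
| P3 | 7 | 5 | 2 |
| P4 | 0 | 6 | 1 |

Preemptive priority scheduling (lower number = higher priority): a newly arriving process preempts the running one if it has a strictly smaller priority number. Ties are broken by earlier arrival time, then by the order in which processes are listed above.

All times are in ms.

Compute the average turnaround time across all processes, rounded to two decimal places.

13.75

Schedule: | P4 0-6 | P1 6-7 | P3 7-12 | P1 12-22 | P2 22-23 |
Completion: P1=22  P2=23  P3=12  P4=6
Turnaround (C−A): P1=21  P2=23  P3=5  P4=6
Turnaround times: P1=21, P2=23, P3=5, P4=6
Average turnaround = (21+23+5+6) / 4 = 55/4 = 13.75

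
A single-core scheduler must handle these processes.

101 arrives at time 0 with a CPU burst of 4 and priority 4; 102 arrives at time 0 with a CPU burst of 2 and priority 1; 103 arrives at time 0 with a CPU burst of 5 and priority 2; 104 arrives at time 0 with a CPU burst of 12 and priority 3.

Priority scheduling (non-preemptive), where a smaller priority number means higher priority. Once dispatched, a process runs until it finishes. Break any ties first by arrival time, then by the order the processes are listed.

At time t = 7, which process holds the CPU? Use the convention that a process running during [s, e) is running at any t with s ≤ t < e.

Schedule: | 102 0-2 | 103 2-7 | 104 7-19 | 101 19-23 |
Completion: 101=23  102=2  103=7  104=19
Turnaround (C−A): 101=23  102=2  103=7  104=19

104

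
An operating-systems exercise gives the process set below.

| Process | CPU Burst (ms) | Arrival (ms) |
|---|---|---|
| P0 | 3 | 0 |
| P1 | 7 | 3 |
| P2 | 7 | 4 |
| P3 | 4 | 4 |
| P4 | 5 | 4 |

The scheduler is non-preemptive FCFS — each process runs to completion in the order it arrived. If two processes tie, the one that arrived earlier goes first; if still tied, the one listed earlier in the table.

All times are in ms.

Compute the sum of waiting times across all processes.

36

Timeline: | P0 0-3 | P1 3-10 | P2 10-17 | P3 17-21 | P4 21-26 |
Completion: P0=3  P1=10  P2=17  P3=21  P4=26
Turnaround (C−A): P0=3  P1=7  P2=13  P3=17  P4=22
Waiting = turnaround − burst: P0=0, P1=0, P2=6, P3=13, P4=17
Total waiting = 0 + 0 + 6 + 13 + 17 = 36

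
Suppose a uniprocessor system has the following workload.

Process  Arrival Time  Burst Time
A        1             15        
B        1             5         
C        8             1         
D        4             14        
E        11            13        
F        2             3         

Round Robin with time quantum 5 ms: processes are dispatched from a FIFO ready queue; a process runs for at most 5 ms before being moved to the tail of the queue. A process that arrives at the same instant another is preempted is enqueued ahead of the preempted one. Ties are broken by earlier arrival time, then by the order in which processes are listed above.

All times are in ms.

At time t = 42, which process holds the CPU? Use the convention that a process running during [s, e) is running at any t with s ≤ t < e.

Schedule: | idle 0-1 | A 1-6 | B 6-11 | F 11-14 | D 14-19 | A 19-24 | C 24-25 | E 25-30 | D 30-35 | A 35-40 | E 40-45 | D 45-49 | E 49-52 |
Completion: A=40  B=11  C=25  D=49  E=52  F=14

E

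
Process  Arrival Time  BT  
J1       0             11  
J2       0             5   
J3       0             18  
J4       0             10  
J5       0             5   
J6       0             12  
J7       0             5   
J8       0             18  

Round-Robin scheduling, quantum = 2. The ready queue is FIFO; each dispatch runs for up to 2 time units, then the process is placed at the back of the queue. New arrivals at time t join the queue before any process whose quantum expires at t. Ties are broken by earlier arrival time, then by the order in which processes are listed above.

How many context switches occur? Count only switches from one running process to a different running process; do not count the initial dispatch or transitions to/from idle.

Timeline: | J1 0-2 | J2 2-4 | J3 4-6 | J4 6-8 | J5 8-10 | J6 10-12 | J7 12-14 | J8 14-16 | J1 16-18 | J2 18-20 | J3 20-22 | J4 22-24 | J5 24-26 | J6 26-28 | J7 28-30 | J8 30-32 | J1 32-34 | J2 34-35 | J3 35-37 | J4 37-39 | J5 39-40 | J6 40-42 | J7 42-43 | J8 43-45 | J1 45-47 | J3 47-49 | J4 49-51 | J6 51-53 | J8 53-55 | J1 55-57 | J3 57-59 | J4 59-61 | J6 61-63 | J8 63-65 | J1 65-66 | J3 66-68 | J6 68-70 | J8 70-72 | J3 72-74 | J8 74-76 | J3 76-78 | J8 78-80 | J3 80-82 | J8 82-84 |
Completion: J1=66  J2=35  J3=82  J4=61  J5=40  J6=70  J7=43  J8=84
Turnaround (C−A): J1=66  J2=35  J3=82  J4=61  J5=40  J6=70  J7=43  J8=84

43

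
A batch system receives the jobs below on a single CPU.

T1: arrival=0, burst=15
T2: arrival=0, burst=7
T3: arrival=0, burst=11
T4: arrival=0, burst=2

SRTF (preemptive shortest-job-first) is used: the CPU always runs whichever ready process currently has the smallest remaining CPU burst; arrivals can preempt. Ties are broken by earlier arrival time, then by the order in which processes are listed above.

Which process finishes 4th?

T1

Timeline: | T4 0-2 | T2 2-9 | T3 9-20 | T1 20-35 |
Completion: T1=35  T2=9  T3=20  T4=2
Turnaround (C−A): T1=35  T2=9  T3=20  T4=2
Finish order: T4 → T2 → T3 → T1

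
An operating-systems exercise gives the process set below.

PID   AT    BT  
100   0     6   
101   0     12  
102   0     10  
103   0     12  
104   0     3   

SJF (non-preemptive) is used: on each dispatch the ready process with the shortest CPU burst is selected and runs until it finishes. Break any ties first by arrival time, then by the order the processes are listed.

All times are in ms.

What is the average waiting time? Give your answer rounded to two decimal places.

12.40

Timeline: | 104 0-3 | 100 3-9 | 102 9-19 | 101 19-31 | 103 31-43 |
Completion: 100=9  101=31  102=19  103=43  104=3
Waiting times: 100=3, 101=19, 102=9, 103=31, 104=0
Average waiting = (3+19+9+31+0) / 5 = 62/5 = 12.40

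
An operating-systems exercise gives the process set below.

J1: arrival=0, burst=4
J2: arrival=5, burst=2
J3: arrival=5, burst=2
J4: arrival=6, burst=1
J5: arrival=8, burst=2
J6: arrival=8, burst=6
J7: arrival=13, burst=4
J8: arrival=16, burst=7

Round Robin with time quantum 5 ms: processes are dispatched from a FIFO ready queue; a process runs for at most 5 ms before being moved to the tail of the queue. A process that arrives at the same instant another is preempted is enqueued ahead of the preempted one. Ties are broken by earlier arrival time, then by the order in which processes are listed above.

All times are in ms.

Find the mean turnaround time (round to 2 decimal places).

Schedule: | J1 0-4 | idle 4-5 | J2 5-7 | J3 7-9 | J4 9-10 | J5 10-12 | J6 12-17 | J7 17-21 | J8 21-26 | J6 26-27 | J8 27-29 |
Completion: J1=4  J2=7  J3=9  J4=10  J5=12  J6=27  J7=21  J8=29
Turnaround (C−A): J1=4  J2=2  J3=4  J4=4  J5=4  J6=19  J7=8  J8=13
Turnaround times: J1=4, J2=2, J3=4, J4=4, J5=4, J6=19, J7=8, J8=13
Average turnaround = (4+2+4+4+4+19+8+13) / 8 = 58/8 = 7.25

7.25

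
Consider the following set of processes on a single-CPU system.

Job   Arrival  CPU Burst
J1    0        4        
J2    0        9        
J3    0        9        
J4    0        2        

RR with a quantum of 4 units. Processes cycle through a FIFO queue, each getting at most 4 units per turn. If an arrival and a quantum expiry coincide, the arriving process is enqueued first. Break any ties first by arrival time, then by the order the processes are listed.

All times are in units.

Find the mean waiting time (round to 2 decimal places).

10.25

Schedule: | J1 0-4 | J2 4-8 | J3 8-12 | J4 12-14 | J2 14-18 | J3 18-22 | J2 22-23 | J3 23-24 |
Completion: J1=4  J2=23  J3=24  J4=14
Turnaround (C−A): J1=4  J2=23  J3=24  J4=14
Waiting times: J1=0, J2=14, J3=15, J4=12
Average waiting = (0+14+15+12) / 4 = 41/4 = 10.25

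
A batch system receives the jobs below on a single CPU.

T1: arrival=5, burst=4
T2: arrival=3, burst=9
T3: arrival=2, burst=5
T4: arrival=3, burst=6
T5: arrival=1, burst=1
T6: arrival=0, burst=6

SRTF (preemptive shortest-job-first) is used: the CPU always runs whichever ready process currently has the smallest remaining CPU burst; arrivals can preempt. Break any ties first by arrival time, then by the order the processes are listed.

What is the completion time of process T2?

31

Schedule: | T6 0-1 | T5 1-2 | T6 2-7 | T1 7-11 | T3 11-16 | T4 16-22 | T2 22-31 |
Completion: T1=11  T2=31  T3=16  T4=22  T5=2  T6=7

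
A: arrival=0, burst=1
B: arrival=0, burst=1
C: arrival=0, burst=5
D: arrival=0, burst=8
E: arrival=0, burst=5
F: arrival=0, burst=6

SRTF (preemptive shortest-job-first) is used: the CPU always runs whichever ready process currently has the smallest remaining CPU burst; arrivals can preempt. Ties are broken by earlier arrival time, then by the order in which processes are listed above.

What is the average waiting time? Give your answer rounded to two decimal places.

6.67

Gantt: | A 0-1 | B 1-2 | C 2-7 | E 7-12 | F 12-18 | D 18-26 |
Completion: A=1  B=2  C=7  D=26  E=12  F=18
Turnaround (C−A): A=1  B=2  C=7  D=26  E=12  F=18
Waiting times: A=0, B=1, C=2, D=18, E=7, F=12
Average waiting = (0+1+2+18+7+12) / 6 = 40/6 = 6.67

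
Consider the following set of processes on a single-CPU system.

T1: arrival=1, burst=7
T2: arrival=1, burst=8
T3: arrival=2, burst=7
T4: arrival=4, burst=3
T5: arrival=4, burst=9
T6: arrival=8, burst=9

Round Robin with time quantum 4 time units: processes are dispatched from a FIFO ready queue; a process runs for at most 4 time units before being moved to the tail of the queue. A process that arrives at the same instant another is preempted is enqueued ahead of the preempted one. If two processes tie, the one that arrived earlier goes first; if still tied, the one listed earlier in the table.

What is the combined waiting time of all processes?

128

Schedule: | idle 0-1 | T1 1-5 | T2 5-9 | T3 9-13 | T4 13-16 | T5 16-20 | T1 20-23 | T6 23-27 | T2 27-31 | T3 31-34 | T5 34-38 | T6 38-42 | T5 42-43 | T6 43-44 |
Completion: T1=23  T2=31  T3=34  T4=16  T5=43  T6=44
Waiting = turnaround − burst: T1=15, T2=22, T3=25, T4=9, T5=30, T6=27
Total waiting = 15 + 22 + 25 + 9 + 30 + 27 = 128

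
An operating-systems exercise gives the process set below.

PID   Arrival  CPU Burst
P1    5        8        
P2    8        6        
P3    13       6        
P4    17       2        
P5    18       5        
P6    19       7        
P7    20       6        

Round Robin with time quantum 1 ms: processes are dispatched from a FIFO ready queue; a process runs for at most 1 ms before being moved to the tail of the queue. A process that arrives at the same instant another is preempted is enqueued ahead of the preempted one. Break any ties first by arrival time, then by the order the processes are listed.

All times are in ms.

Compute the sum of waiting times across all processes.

Schedule: | idle 0-5 | P1 5-8 | P2 8-9 | P1 9-10 | P2 10-11 | P1 11-12 | P2 12-13 | P1 13-14 | P3 14-15 | P2 15-16 | P1 16-17 | P3 17-18 | P2 18-19 | P4 19-20 | P1 20-21 | P5 21-22 | P3 22-23 | P6 23-24 | P2 24-25 | P7 25-26 | P4 26-27 | P5 27-28 | P3 28-29 | P6 29-30 | P7 30-31 | P5 31-32 | P3 32-33 | P6 33-34 | P7 34-35 | P5 35-36 | P3 36-37 | P6 37-38 | P7 38-39 | P5 39-40 | P6 40-41 | P7 41-42 | P6 42-43 | P7 43-44 | P6 44-45 |
Completion: P1=21  P2=25  P3=37  P4=27  P5=40  P6=45  P7=44
Turnaround (C−A): P1=16  P2=17  P3=24  P4=10  P5=22  P6=26  P7=24
Waiting = turnaround − burst: P1=8, P2=11, P3=18, P4=8, P5=17, P6=19, P7=18
Total waiting = 8 + 11 + 18 + 8 + 17 + 19 + 18 = 99

99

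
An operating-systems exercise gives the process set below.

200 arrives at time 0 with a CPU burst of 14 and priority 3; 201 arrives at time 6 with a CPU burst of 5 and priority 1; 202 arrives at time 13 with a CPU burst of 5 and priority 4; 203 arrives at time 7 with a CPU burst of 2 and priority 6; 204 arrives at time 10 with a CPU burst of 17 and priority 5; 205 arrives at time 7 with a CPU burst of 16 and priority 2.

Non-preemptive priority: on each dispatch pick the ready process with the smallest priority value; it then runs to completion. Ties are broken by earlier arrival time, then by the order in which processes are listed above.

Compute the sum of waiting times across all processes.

Schedule: | 200 0-14 | 201 14-19 | 205 19-35 | 202 35-40 | 204 40-57 | 203 57-59 |
Completion: 200=14  201=19  202=40  203=59  204=57  205=35
Turnaround (C−A): 200=14  201=13  202=27  203=52  204=47  205=28
Waiting = turnaround − burst: 200=0, 201=8, 202=22, 203=50, 204=30, 205=12
Total waiting = 0 + 8 + 22 + 50 + 30 + 12 = 122

122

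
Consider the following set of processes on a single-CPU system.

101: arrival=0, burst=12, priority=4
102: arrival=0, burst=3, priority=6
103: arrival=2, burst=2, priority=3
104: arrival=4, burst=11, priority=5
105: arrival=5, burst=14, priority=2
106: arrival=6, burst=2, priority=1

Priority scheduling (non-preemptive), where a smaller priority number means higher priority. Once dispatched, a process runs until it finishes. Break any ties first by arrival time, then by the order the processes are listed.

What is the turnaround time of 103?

Gantt: | 101 0-12 | 106 12-14 | 105 14-28 | 103 28-30 | 104 30-41 | 102 41-44 |
Completion: 101=12  102=44  103=30  104=41  105=28  106=14
Turnaround(103) = completion − arrival = 30 − 2 = 28

28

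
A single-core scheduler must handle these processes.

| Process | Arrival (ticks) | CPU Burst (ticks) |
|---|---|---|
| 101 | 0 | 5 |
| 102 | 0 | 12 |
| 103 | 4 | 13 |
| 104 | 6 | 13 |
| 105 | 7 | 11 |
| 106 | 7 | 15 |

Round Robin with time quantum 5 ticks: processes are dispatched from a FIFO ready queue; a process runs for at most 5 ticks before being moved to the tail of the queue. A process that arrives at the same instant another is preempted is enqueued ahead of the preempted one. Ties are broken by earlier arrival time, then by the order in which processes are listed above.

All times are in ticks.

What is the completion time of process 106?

Gantt: | 101 0-5 | 102 5-10 | 103 10-15 | 104 15-20 | 105 20-25 | 106 25-30 | 102 30-35 | 103 35-40 | 104 40-45 | 105 45-50 | 106 50-55 | 102 55-57 | 103 57-60 | 104 60-63 | 105 63-64 | 106 64-69 |
Completion: 101=5  102=57  103=60  104=63  105=64  106=69

69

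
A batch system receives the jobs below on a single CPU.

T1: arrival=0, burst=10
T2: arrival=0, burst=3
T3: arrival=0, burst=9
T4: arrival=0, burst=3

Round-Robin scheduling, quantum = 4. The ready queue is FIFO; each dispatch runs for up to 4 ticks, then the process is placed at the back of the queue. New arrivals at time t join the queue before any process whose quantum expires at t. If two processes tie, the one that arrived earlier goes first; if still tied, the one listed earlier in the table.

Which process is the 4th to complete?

T3

Timeline: | T1 0-4 | T2 4-7 | T3 7-11 | T4 11-14 | T1 14-18 | T3 18-22 | T1 22-24 | T3 24-25 |
Completion: T1=24  T2=7  T3=25  T4=14
Turnaround (C−A): T1=24  T2=7  T3=25  T4=14
Finish order: T2 → T4 → T1 → T3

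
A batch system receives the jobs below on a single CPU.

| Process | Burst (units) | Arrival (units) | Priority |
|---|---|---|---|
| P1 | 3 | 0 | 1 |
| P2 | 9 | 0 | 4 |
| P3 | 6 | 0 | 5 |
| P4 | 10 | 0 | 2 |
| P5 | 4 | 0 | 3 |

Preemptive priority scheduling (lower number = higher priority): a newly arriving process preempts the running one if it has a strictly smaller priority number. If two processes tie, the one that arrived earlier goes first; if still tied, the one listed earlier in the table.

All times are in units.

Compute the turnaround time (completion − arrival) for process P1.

Timeline: | P1 0-3 | P4 3-13 | P5 13-17 | P2 17-26 | P3 26-32 |
Completion: P1=3  P2=26  P3=32  P4=13  P5=17
Turnaround (C−A): P1=3  P2=26  P3=32  P4=13  P5=17
Turnaround(P1) = completion − arrival = 3 − 0 = 3

3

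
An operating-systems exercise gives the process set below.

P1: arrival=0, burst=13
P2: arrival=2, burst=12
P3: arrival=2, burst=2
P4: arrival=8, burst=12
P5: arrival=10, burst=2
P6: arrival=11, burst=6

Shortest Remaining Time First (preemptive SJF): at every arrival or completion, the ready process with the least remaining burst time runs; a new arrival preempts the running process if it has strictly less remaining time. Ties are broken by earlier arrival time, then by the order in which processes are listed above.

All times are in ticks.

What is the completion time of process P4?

47

Schedule: | P1 0-2 | P3 2-4 | P1 4-10 | P5 10-12 | P1 12-17 | P6 17-23 | P2 23-35 | P4 35-47 |
Completion: P1=17  P2=35  P3=4  P4=47  P5=12  P6=23
Turnaround (C−A): P1=17  P2=33  P3=2  P4=39  P5=2  P6=12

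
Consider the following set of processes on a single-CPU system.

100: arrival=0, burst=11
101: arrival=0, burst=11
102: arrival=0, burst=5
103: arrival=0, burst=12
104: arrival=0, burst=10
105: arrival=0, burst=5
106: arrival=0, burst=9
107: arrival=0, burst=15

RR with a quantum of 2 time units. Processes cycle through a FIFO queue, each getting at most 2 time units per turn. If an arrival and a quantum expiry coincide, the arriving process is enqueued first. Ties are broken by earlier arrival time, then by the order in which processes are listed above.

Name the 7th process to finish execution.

Schedule: | 100 0-2 | 101 2-4 | 102 4-6 | 103 6-8 | 104 8-10 | 105 10-12 | 106 12-14 | 107 14-16 | 100 16-18 | 101 18-20 | 102 20-22 | 103 22-24 | 104 24-26 | 105 26-28 | 106 28-30 | 107 30-32 | 100 32-34 | 101 34-36 | 102 36-37 | 103 37-39 | 104 39-41 | 105 41-42 | 106 42-44 | 107 44-46 | 100 46-48 | 101 48-50 | 103 50-52 | 104 52-54 | 106 54-56 | 107 56-58 | 100 58-60 | 101 60-62 | 103 62-64 | 104 64-66 | 106 66-67 | 107 67-69 | 100 69-70 | 101 70-71 | 103 71-73 | 107 73-78 |
Completion: 100=70  101=71  102=37  103=73  104=66  105=42  106=67  107=78
Finish order: 102 → 105 → 104 → 106 → 100 → 101 → 103 → 107

103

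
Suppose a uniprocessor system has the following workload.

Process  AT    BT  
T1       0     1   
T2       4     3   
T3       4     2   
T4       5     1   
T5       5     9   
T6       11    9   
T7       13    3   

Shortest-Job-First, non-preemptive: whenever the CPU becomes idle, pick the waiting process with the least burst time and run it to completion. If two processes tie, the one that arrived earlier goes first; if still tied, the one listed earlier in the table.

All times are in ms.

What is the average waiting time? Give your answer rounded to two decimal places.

3.71

Schedule: | T1 0-1 | idle 1-4 | T3 4-6 | T4 6-7 | T2 7-10 | T5 10-19 | T7 19-22 | T6 22-31 |
Completion: T1=1  T2=10  T3=6  T4=7  T5=19  T6=31  T7=22
Turnaround (C−A): T1=1  T2=6  T3=2  T4=2  T5=14  T6=20  T7=9
Waiting times: T1=0, T2=3, T3=0, T4=1, T5=5, T6=11, T7=6
Average waiting = (0+3+0+1+5+11+6) / 7 = 26/7 = 3.71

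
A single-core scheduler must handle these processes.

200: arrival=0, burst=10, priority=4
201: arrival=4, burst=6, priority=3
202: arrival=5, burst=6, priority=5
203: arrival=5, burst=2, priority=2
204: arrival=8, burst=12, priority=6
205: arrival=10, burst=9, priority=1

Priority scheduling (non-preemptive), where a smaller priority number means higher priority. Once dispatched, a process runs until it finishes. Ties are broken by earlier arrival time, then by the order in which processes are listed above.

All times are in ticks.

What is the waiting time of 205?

0

Timeline: | 200 0-10 | 205 10-19 | 203 19-21 | 201 21-27 | 202 27-33 | 204 33-45 |
Completion: 200=10  201=27  202=33  203=21  204=45  205=19
Turnaround (C−A): 200=10  201=23  202=28  203=16  204=37  205=9
Waiting(205) = turnaround − burst = 9 − 9 = 0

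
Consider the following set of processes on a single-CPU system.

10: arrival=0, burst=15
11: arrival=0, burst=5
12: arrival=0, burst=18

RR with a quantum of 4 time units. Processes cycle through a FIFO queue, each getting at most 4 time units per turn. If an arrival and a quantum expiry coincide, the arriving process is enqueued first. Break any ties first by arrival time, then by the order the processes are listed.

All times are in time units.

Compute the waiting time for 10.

Gantt: | 10 0-4 | 11 4-8 | 12 8-12 | 10 12-16 | 11 16-17 | 12 17-21 | 10 21-25 | 12 25-29 | 10 29-32 | 12 32-38 |
Completion: 10=32  11=17  12=38
Turnaround (C−A): 10=32  11=17  12=38
Waiting(10) = turnaround − burst = 32 − 15 = 17

17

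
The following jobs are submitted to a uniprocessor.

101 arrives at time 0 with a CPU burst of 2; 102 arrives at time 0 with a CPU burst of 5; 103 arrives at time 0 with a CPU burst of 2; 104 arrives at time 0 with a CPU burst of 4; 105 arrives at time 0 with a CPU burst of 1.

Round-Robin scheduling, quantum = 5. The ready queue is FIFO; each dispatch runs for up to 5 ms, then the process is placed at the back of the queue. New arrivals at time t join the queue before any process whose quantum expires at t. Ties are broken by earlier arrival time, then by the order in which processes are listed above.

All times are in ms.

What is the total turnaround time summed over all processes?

45

Gantt: | 101 0-2 | 102 2-7 | 103 7-9 | 104 9-13 | 105 13-14 |
Completion: 101=2  102=7  103=9  104=13  105=14
Turnaround = completion − arrival: 101=2, 102=7, 103=9, 104=13, 105=14
Total turnaround = 2 + 7 + 9 + 13 + 14 = 45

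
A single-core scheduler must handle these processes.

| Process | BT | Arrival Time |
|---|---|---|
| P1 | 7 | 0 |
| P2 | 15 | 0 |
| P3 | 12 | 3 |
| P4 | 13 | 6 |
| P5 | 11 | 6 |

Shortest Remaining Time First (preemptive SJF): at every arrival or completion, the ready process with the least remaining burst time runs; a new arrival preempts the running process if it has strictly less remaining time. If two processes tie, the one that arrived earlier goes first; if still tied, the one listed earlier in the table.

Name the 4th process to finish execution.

P4

Timeline: | P1 0-7 | P5 7-18 | P3 18-30 | P4 30-43 | P2 43-58 |
Completion: P1=7  P2=58  P3=30  P4=43  P5=18
Turnaround (C−A): P1=7  P2=58  P3=27  P4=37  P5=12
Finish order: P1 → P5 → P3 → P4 → P2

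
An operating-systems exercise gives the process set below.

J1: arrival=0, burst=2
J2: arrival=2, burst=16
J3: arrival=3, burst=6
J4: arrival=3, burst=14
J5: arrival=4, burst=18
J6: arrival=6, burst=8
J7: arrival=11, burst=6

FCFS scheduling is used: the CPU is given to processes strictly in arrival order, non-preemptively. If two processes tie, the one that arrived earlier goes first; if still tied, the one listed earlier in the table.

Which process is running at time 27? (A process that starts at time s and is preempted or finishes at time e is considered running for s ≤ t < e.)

Timeline: | J1 0-2 | J2 2-18 | J3 18-24 | J4 24-38 | J5 38-56 | J6 56-64 | J7 64-70 |
Completion: J1=2  J2=18  J3=24  J4=38  J5=56  J6=64  J7=70
Turnaround (C−A): J1=2  J2=16  J3=21  J4=35  J5=52  J6=58  J7=59

J4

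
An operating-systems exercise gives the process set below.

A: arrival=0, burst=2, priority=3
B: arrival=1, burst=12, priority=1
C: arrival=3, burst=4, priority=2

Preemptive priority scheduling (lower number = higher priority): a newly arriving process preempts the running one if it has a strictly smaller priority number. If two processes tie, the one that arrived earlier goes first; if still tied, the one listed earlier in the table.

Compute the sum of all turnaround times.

44

Gantt: | A 0-1 | B 1-13 | C 13-17 | A 17-18 |
Completion: A=18  B=13  C=17
Turnaround (C−A): A=18  B=12  C=14
Turnaround = completion − arrival: A=18, B=12, C=14
Total turnaround = 18 + 12 + 14 = 44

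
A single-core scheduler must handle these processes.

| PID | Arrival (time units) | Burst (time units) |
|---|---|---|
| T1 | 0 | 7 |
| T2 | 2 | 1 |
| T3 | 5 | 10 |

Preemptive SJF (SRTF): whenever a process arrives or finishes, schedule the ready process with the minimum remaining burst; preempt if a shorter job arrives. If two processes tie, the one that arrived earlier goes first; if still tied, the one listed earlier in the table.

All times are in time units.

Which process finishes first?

Gantt: | T1 0-2 | T2 2-3 | T1 3-8 | T3 8-18 |
Completion: T1=8  T2=3  T3=18
Turnaround (C−A): T1=8  T2=1  T3=13
Finish order: T2 → T1 → T3

T2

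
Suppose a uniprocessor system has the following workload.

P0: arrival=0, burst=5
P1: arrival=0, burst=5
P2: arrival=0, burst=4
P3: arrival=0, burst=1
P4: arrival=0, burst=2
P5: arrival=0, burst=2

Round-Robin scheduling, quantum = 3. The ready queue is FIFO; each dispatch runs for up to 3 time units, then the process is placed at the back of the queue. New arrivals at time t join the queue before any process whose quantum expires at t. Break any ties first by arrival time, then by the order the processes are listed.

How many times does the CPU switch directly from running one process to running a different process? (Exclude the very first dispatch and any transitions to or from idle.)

8

Schedule: | P0 0-3 | P1 3-6 | P2 6-9 | P3 9-10 | P4 10-12 | P5 12-14 | P0 14-16 | P1 16-18 | P2 18-19 |
Completion: P0=16  P1=18  P2=19  P3=10  P4=12  P5=14
Turnaround (C−A): P0=16  P1=18  P2=19  P3=10  P4=12  P5=14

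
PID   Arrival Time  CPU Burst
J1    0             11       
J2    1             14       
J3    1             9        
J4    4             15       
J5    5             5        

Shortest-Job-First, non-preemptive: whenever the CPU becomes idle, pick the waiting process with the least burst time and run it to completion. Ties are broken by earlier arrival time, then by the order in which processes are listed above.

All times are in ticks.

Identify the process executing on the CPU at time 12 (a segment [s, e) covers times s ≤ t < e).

J5

Timeline: | J1 0-11 | J5 11-16 | J3 16-25 | J2 25-39 | J4 39-54 |
Completion: J1=11  J2=39  J3=25  J4=54  J5=16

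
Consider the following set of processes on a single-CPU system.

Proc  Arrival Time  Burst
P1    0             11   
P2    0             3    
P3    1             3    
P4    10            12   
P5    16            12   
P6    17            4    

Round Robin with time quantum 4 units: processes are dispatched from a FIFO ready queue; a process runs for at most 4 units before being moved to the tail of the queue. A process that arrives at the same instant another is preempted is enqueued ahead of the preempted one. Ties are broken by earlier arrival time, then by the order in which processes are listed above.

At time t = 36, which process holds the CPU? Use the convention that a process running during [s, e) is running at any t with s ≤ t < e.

Timeline: | P1 0-4 | P2 4-7 | P3 7-10 | P1 10-14 | P4 14-18 | P1 18-21 | P5 21-25 | P6 25-29 | P4 29-33 | P5 33-37 | P4 37-41 | P5 41-45 |
Completion: P1=21  P2=7  P3=10  P4=41  P5=45  P6=29

P5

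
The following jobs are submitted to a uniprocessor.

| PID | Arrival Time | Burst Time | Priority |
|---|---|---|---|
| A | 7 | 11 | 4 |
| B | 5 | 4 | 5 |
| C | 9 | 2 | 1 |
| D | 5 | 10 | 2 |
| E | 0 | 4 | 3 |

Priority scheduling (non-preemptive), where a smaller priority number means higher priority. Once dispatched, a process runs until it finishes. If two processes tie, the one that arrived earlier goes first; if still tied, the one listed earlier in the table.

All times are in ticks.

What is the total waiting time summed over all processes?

39

Timeline: | E 0-4 | idle 4-5 | D 5-15 | C 15-17 | A 17-28 | B 28-32 |
Completion: A=28  B=32  C=17  D=15  E=4
Turnaround (C−A): A=21  B=27  C=8  D=10  E=4
Waiting = turnaround − burst: A=10, B=23, C=6, D=0, E=0
Total waiting = 10 + 23 + 6 + 0 + 0 = 39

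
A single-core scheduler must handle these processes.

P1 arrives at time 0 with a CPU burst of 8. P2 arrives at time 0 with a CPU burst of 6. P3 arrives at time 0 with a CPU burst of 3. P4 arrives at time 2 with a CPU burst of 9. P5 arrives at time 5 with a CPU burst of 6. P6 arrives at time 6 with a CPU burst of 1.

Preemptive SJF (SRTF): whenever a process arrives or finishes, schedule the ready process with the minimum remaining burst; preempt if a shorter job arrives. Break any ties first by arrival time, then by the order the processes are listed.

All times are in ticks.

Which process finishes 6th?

P4

Timeline: | P3 0-3 | P2 3-6 | P6 6-7 | P2 7-10 | P5 10-16 | P1 16-24 | P4 24-33 |
Completion: P1=24  P2=10  P3=3  P4=33  P5=16  P6=7
Turnaround (C−A): P1=24  P2=10  P3=3  P4=31  P5=11  P6=1
Finish order: P3 → P6 → P2 → P5 → P1 → P4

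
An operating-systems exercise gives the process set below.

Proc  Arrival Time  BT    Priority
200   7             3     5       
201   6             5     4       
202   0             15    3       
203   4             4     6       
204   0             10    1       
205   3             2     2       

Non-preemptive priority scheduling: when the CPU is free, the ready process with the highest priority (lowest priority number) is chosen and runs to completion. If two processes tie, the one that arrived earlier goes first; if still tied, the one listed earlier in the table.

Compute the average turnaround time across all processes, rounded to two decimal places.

22.50

Schedule: | 204 0-10 | 205 10-12 | 202 12-27 | 201 27-32 | 200 32-35 | 203 35-39 |
Completion: 200=35  201=32  202=27  203=39  204=10  205=12
Turnaround times: 200=28, 201=26, 202=27, 203=35, 204=10, 205=9
Average turnaround = (28+26+27+35+10+9) / 6 = 135/6 = 22.50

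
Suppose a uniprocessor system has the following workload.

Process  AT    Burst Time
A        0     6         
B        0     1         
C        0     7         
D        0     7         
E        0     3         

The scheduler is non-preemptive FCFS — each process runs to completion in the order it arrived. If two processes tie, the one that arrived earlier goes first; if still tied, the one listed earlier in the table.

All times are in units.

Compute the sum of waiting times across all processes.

Timeline: | A 0-6 | B 6-7 | C 7-14 | D 14-21 | E 21-24 |
Completion: A=6  B=7  C=14  D=21  E=24
Waiting = turnaround − burst: A=0, B=6, C=7, D=14, E=21
Total waiting = 0 + 6 + 7 + 14 + 21 = 48

48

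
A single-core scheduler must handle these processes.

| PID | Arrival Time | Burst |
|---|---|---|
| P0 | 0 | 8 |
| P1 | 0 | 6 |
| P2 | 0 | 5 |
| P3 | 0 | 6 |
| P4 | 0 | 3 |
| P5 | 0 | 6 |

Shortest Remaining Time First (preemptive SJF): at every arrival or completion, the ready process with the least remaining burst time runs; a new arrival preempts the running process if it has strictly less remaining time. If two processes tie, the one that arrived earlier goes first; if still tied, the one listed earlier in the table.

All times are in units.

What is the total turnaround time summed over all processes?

Timeline: | P4 0-3 | P2 3-8 | P1 8-14 | P3 14-20 | P5 20-26 | P0 26-34 |
Completion: P0=34  P1=14  P2=8  P3=20  P4=3  P5=26
Turnaround = completion − arrival: P0=34, P1=14, P2=8, P3=20, P4=3, P5=26
Total turnaround = 34 + 14 + 8 + 20 + 3 + 26 = 105

105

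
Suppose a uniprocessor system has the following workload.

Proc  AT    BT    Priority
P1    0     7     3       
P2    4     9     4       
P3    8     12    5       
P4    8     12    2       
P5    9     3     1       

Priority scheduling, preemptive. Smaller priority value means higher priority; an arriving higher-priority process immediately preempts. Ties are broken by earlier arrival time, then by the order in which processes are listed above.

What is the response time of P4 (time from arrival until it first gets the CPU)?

Timeline: | P1 0-7 | P2 7-8 | P4 8-9 | P5 9-12 | P4 12-23 | P2 23-31 | P3 31-43 |
Completion: P1=7  P2=31  P3=43  P4=23  P5=12
Response(P4) = first start − arrival = 8 − 8 = 0

0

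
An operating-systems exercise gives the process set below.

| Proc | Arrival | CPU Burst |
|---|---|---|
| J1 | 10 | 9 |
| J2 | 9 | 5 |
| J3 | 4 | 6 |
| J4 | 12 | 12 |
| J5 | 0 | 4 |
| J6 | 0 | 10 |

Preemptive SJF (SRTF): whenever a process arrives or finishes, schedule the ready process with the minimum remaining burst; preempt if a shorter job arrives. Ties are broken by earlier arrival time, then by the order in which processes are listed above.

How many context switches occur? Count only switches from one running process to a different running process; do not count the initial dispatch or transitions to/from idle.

Schedule: | J5 0-4 | J3 4-10 | J2 10-15 | J1 15-24 | J6 24-34 | J4 34-46 |
Completion: J1=24  J2=15  J3=10  J4=46  J5=4  J6=34
Turnaround (C−A): J1=14  J2=6  J3=6  J4=34  J5=4  J6=34

5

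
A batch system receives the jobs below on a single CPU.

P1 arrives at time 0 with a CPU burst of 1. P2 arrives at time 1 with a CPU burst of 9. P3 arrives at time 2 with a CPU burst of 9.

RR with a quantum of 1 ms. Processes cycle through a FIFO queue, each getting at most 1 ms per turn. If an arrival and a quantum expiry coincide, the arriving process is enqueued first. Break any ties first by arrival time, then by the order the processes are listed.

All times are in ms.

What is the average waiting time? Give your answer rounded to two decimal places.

5.33

Gantt: | P1 0-1 | P2 1-2 | P3 2-3 | P2 3-4 | P3 4-5 | P2 5-6 | P3 6-7 | P2 7-8 | P3 8-9 | P2 9-10 | P3 10-11 | P2 11-12 | P3 12-13 | P2 13-14 | P3 14-15 | P2 15-16 | P3 16-17 | P2 17-18 | P3 18-19 |
Completion: P1=1  P2=18  P3=19
Turnaround (C−A): P1=1  P2=17  P3=17
Waiting times: P1=0, P2=8, P3=8
Average waiting = (0+8+8) / 3 = 16/3 = 5.33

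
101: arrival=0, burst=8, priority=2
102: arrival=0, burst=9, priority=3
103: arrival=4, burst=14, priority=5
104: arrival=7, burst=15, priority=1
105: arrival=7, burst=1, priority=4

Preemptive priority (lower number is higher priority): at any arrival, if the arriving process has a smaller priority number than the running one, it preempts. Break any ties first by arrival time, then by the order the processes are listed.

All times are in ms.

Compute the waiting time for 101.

15

Gantt: | 101 0-7 | 104 7-22 | 101 22-23 | 102 23-32 | 105 32-33 | 103 33-47 |
Completion: 101=23  102=32  103=47  104=22  105=33
Waiting(101) = turnaround − burst = 23 − 8 = 15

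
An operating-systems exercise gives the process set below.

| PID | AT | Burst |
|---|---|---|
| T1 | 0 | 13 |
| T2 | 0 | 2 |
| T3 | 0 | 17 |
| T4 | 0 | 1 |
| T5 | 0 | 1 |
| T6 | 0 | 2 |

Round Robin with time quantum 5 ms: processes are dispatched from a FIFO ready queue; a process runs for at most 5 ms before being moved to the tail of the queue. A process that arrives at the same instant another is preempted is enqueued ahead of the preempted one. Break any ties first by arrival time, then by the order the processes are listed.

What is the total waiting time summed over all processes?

Schedule: | T1 0-5 | T2 5-7 | T3 7-12 | T4 12-13 | T5 13-14 | T6 14-16 | T1 16-21 | T3 21-26 | T1 26-29 | T3 29-36 |
Completion: T1=29  T2=7  T3=36  T4=13  T5=14  T6=16
Turnaround (C−A): T1=29  T2=7  T3=36  T4=13  T5=14  T6=16
Waiting = turnaround − burst: T1=16, T2=5, T3=19, T4=12, T5=13, T6=14
Total waiting = 16 + 5 + 19 + 12 + 13 + 14 = 79

79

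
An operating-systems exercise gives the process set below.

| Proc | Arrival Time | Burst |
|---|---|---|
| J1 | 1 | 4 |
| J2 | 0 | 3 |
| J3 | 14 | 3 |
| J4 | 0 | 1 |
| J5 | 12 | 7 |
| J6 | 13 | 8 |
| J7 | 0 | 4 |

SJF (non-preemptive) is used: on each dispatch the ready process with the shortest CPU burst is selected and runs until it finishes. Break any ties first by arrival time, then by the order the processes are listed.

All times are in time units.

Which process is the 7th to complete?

J6

Timeline: | J4 0-1 | J2 1-4 | J7 4-8 | J1 8-12 | J5 12-19 | J3 19-22 | J6 22-30 |
Completion: J1=12  J2=4  J3=22  J4=1  J5=19  J6=30  J7=8
Turnaround (C−A): J1=11  J2=4  J3=8  J4=1  J5=7  J6=17  J7=8
Finish order: J4 → J2 → J7 → J1 → J5 → J3 → J6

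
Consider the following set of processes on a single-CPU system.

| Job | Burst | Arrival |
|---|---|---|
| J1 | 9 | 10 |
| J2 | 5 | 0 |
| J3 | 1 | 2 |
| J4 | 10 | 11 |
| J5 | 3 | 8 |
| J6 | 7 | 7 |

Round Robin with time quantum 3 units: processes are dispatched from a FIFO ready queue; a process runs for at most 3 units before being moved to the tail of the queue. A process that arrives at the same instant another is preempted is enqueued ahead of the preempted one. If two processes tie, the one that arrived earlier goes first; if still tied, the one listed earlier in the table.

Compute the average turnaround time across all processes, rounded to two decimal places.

Schedule: | J2 0-3 | J3 3-4 | J2 4-6 | idle 6-7 | J6 7-10 | J5 10-13 | J1 13-16 | J6 16-19 | J4 19-22 | J1 22-25 | J6 25-26 | J4 26-29 | J1 29-32 | J4 32-36 |
Completion: J1=32  J2=6  J3=4  J4=36  J5=13  J6=26
Turnaround (C−A): J1=22  J2=6  J3=2  J4=25  J5=5  J6=19
Turnaround times: J1=22, J2=6, J3=2, J4=25, J5=5, J6=19
Average turnaround = (22+6+2+25+5+19) / 6 = 79/6 = 13.17

13.17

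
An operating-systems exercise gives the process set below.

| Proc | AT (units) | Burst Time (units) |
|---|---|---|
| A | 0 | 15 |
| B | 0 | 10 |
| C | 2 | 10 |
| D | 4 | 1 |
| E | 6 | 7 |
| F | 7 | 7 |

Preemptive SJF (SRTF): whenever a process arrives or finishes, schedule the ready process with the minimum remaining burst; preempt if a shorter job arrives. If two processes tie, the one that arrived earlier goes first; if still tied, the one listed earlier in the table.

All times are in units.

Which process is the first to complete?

D

Schedule: | B 0-4 | D 4-5 | B 5-11 | E 11-18 | F 18-25 | C 25-35 | A 35-50 |
Completion: A=50  B=11  C=35  D=5  E=18  F=25
Finish order: D → B → E → F → C → A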